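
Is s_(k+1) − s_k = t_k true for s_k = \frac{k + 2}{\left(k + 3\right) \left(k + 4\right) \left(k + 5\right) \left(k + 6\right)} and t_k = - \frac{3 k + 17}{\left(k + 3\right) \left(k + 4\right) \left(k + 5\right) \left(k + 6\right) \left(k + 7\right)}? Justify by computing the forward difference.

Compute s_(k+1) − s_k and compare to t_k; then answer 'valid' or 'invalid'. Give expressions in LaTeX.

s_(k+1) = (k + 3)/((k + 4)*(k + 5)*(k + 6)*(k + 7))
s_(k+1) − s_k = (-(k + 2)*(k + 7) + (k + 3)**2)/((k + 3)*(k + 4)*(k + 5)*(k + 6)*(k + 7))
(s_(k+1) − s_k) − t_k = 12/(k**5 + 25*k**4 + 245*k**3 + 1175*k**2 + 2754*k + 2520)

Invalid: residual \frac{12}{k^{5} + 25 k^{4} + 245 k^{3} + 1175 k^{2} + 2754 k + 2520} ≠ 0.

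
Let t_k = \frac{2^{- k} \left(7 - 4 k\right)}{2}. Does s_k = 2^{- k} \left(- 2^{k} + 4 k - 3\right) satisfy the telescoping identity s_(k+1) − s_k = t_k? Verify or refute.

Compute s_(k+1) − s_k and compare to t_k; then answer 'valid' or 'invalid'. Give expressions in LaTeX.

Valid — Δs_k = t_k.

s_(k+1) = (-2*2**k + 4*k + 1)/(2*2**k)
s_(k+1) − s_k = (7 - 4*k)/(2*2**k)
(s_(k+1) − s_k) − t_k = 0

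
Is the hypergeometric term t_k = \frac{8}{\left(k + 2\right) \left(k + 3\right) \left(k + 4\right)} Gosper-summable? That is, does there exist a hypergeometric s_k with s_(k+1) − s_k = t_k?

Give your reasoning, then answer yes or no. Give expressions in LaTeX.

Compute t_(k+1)/t_k: get (k + 2)/(k + 5).
Factor: A=k + 2; B=k + 5; C=1.
Key eq: (k + 2)·f(k+1) = (k + 4)·f(k) + (1).
Degrees (1,1,0) ⇒ d ≤ 2.
A polynomial solution: f(k) = k*(k + 5)/12.
Then R = B(k−1)f/C = k*(k + 4)*(k + 5)/12, so s_k = R(k)·t_k = 2*k*(k + 5)/(3*(k + 2)*(k + 3)).
Check: Δs_k = 8/(k**3 + 9*k**2 + 26*k + 24). ✓

Yes. s_k = \frac{2 k \left(k + 5\right)}{3 \left(k + 2\right) \left(k + 3\right)}.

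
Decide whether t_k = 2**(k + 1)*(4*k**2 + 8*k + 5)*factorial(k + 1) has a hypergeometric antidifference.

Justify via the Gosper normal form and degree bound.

Yes. s_k = 2**(k + 1)*(2*k - 1)*factorial(k + 1).

Compute t_(k+1)/t_k: get 2*(4*k**3 + 24*k**2 + 49*k + 34)/(4*k**2 + 8*k + 5).
Normal form (A,B,C) = (2*k + 4, 1, k**2 + 2*k + 5/4).
Set up (2*k + 4)·f(k+1) − (1)·f(k) − (k**2 + 2*k + 5/4) = 0.
d = 1 from the (1,0,2) case.
A polynomial solution: f(k) = (2*k - 1)/4.
Get s_k = R·t_k = 2**(k + 1)*(2*k - 1)*factorial(k + 1) with R(k) = B(k−1)f(k)/C(k) = (2*k - 1)/(4*k**2 + 8*k + 5).
Check: Δs_k = 2**(k + 1)*(4*k**2 + 8*k + 5)*factorial(k + 1). ✓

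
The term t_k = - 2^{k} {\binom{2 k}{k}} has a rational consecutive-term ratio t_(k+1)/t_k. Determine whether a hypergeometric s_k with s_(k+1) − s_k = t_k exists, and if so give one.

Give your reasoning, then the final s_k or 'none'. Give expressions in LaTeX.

Ratio r(k) = 4*(2*k + 1)/(k + 1).
A = 8*k + 4, B = k + 1, C = 1.
f must satisfy (8*k + 4)·f(k+1) − (k)·f(k) = 1.
Degrees (1,1,0) ⇒ d ≤ -1.
Negative degree bound (-1): no f exists, t_k not Gosper-summable.

not Gosper-summable; s_k does not exist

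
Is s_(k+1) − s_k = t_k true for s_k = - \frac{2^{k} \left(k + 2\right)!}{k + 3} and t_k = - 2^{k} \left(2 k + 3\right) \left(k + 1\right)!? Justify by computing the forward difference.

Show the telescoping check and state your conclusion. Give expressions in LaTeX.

Invalid: residual \frac{2^{k} \left(2 k^{2} + 9 k + 8\right) \left(k + 1\right)!}{\left(k + 3\right) \left(k + 4\right)} ≠ 0.

s_(k+1) = -2**(k + 1)*factorial(k + 3)/(k + 4)
s_(k+1) − s_k = -2**k*(k + 2)*(2*k + 7)*factorial(k + 2)/((k + 3)*(k + 4))
(s_(k+1) − s_k) − t_k = 2**k*(2*k**2 + 9*k + 8)*factorial(k + 1)/((k + 3)*(k + 4))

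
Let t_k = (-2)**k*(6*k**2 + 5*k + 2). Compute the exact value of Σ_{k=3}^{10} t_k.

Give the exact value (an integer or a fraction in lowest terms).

Σ = 472968

Ratio r(k) = 2*(-6*k**2 - 17*k - 13)/(6*k**2 + 5*k + 2).
A = -2, B = 1, C = k**2 + 5*k/6 + 1/3.
Need (-2)·f(k+1) − (1)·f(k) = k**2 + 5*k/6 + 1/3.
d = 2 from the (0,0,2) case.
A polynomial solution: f(k) = -k*(2*k - 1)/6.
Get s_k = R·t_k = (-2)**k*k*(1 - 2*k) with R(k) = B(k−1)f(k)/C(k) = -k*(2*k - 1)/(6*k**2 + 5*k + 2).
s_(k+1) − s_k = (-2)**k*(6*k**2 + 5*k + 2) = t_k.
Sum = s_(11) − s_(3); s_(11) = 473088, s_(3) = 120 ⇒ 472968.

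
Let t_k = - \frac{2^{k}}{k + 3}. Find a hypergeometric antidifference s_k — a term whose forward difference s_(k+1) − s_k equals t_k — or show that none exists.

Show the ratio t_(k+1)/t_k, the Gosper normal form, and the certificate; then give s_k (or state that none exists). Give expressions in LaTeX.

Step 1: r(k) = 2*(k + 3)/(k + 4).
Gosper form: A/B · C(k+1)/C(k) with A=2*k + 6, B=k + 4, C=1.
Solve (2*k + 6)·f(k+1) − (k + 3)·f(k) = 1.
From deg A=1, deg B=1, deg C=0: d=-1.
Negative degree bound (-1): no f exists, t_k not Gosper-summable.

not Gosper-summable; s_k does not exist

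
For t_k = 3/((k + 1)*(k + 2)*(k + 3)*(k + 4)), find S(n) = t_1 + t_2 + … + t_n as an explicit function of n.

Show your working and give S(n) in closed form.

S(n) = n*(n**2 + 9*n + 26)/(24*(n**3 + 9*n**2 + 26*n + 24))

Compute t_(k+1)/t_k: get (k + 1)/(k + 5).
Factor: A=k + 1; B=k + 5; C=1.
Set up (k + 1)·f(k+1) − (k + 4)·f(k) − (1) = 0.
Degrees (1,1,0) ⇒ d ≤ 3.
Solve for f: f(k) = k*(k**2 + 6*k + 11)/18 (degree 3 ≤ 3).
Then R = B(k−1)f/C = k*(k + 4)*(k**2 + 6*k + 11)/18, so s_k = R(k)·t_k = k*(k**2 + 6*k + 11)/(6*(k + 1)*(k + 2)*(k + 3)).
Check: Δs_k = 3/(k**4 + 10*k**3 + 35*k**2 + 50*k + 24). ✓
Evaluate: s_(n+1) = (n**3 + 9*n**2 + 26*n + 18)/(6*(n**3 + 9*n**2 + 26*n + 24)); subtract s_(1) = 1/8 ⇒ S(n) = n*(n**2 + 9*n + 26)/(24*(n**3 + 9*n**2 + 26*n + 24)).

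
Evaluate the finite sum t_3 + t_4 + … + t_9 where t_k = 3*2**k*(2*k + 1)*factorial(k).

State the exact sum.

r(k) = 2*(k + 1)*(2*k + 3)/(2*k + 1) after simplifying.
Factor: A=2*k + 2; B=1; C=k + 1/2.
Key eq: (2*k + 2)·f(k+1) = (1)·f(k) + (k + 1/2).
From deg A=1, deg B=0, deg C=1: d=0.
Solve for f: f(k) = 1/2 (degree 0 ≤ 0).
Get s_k = R·t_k = 3*2**k*factorial(k) with R(k) = B(k−1)f(k)/C(k) = 1/(2*k + 1).
Δs = 3*2**k*(2*k + 1)*factorial(k), as required.
Telescoping: Σ = s_(10) − s_(3) = 11147673600 − (144) = 11147673456.

Σ = 11147673456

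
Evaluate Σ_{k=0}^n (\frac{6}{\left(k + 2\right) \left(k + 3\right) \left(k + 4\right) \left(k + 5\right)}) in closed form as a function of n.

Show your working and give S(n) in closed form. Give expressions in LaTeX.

S(n) = \frac{n^{3} + 12 n^{2} + 47 n + 36}{12 \left(n^{3} + 12 n^{2} + 47 n + 60\right)}

Ratio r(k) = (k + 2)/(k + 6).
So A=k + 2 and B=k + 6, with C=1.
Set up (k + 2)·f(k+1) − (k + 5)·f(k) − (1) = 0.
From deg A=1, deg B=1, deg C=0: d=3.
Solve for f: f(k) = k*(k**2 + 9*k + 26)/72 (degree 3 ≤ 3).
Get s_k = R·t_k = k*(k**2 + 9*k + 26)/(12*(k + 2)*(k + 3)*(k + 4)) with R(k) = B(k−1)f(k)/C(k) = k*(k + 5)*(k**2 + 9*k + 26)/72.
s_(k+1) − s_k = 6/(k**4 + 14*k**3 + 71*k**2 + 154*k + 120) = t_k.
Telescope: S(n) = s_(n+1) − s_(0) = (n**3 + 12*n**2 + 47*n + 36)/(12*(n**3 + 12*n**2 + 47*n + 60)) − (0) = (n**3 + 12*n**2 + 47*n + 36)/(12*(n**3 + 12*n**2 + 47*n + 60)).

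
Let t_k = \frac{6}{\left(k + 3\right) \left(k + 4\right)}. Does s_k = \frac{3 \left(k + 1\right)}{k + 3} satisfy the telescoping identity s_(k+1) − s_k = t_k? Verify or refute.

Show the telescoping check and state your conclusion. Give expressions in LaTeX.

s_(k+1) = 3*(k + 2)/(k + 4)
s_(k+1) − s_k = 6/(k**2 + 7*k + 12)
(s_(k+1) − s_k) − t_k = 0

Valid — Δs_k = t_k.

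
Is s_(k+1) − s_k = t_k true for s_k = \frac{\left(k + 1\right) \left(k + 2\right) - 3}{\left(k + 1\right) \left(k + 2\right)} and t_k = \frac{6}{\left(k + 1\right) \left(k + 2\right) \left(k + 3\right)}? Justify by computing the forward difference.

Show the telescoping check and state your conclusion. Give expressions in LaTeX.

s_(k+1) = ((k + 2)*(k + 3) - 3)/((k + 2)*(k + 3))
s_(k+1) − s_k = 6/(k**3 + 6*k**2 + 11*k + 6)
(s_(k+1) − s_k) − t_k = 0

valid (s_(k+1) − s_k reduces to t_k)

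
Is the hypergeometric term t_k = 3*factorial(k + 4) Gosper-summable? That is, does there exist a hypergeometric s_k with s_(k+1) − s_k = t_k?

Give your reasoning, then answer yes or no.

Step 1: r(k) = k + 5.
A = k + 5, B = 1, C = 1.
Need (k + 5)·f(k+1) − (1)·f(k) = 1.
deg f ≤ -1 (via 1,0,0).
Bound -1 < 0, so the key equation has no polynomial solution.

No. Not Gosper-summable.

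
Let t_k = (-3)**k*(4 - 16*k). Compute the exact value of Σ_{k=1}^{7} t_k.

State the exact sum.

Σ = 183708

Ratio r(k) = 3*(-4*k - 3)/(4*k - 1).
Normal form (A,B,C) = (-3, 1, k - 1/4).
Key eq: (-3)·f(k+1) = (1)·f(k) + (k - 1/4).
From deg A=0, deg B=0, deg C=1: d=1.
A polynomial solution: f(k) = -(k - 1)/4.
Get s_k = R·t_k = 4*(-3)**k*(k - 1) with R(k) = B(k−1)f(k)/C(k) = -(k - 1)/(4*k - 1).
Δs = (-3)**k*(4 - 16*k), as required.
Sum = s_(8) − s_(1); s_(8) = 183708, s_(1) = 0 ⇒ 183708.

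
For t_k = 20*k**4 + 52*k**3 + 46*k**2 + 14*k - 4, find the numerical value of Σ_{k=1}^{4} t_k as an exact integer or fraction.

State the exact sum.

Step 1: r(k) = (10*k**4 + 66*k**3 + 161*k**2 + 171*k + 64)/(10*k**4 + 26*k**3 + 23*k**2 + 7*k - 2).
Take A(k)=1, B(k)=1, C(k)=k**4 + 13*k**3/5 + 23*k**2/10 + 7*k/10 - 1/5.
Key eq: (1)·f(k+1) = (1)·f(k) + (k**4 + 13*k**3/5 + 23*k**2/10 + 7*k/10 - 1/5).
From deg A=0, deg B=0, deg C=4: d=5.
Match coefficients ⇒ f(k) = k*(4*k**4 + 3*k**3 - 4*k**2 - 3*k - 4)/20.
So s_k = (B(k−1)f/C)·t_k = (k*(4*k**4 + 3*k**3 - 4*k**2 - 3*k - 4)/(2*(10*k**4 + 26*k**3 + 23*k**2 + 7*k - 2)))·t_k = k*(4*k**4 + 3*k**3 - 4*k**2 - 3*k - 4).
Check: Δs_k = 20*k**4 + 52*k**3 + 46*k**2 + 14*k - 4. ✓
Sum = s_(5) − s_(1); s_(5) = 13780, s_(1) = -4 ⇒ 13784.

Σ = 13784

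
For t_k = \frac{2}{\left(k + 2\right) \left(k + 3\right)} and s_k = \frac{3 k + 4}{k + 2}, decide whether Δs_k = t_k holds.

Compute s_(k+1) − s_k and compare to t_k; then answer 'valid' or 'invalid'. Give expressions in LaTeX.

s_(k+1) = (3*k + 7)/(k + 3)
s_(k+1) − s_k = 2/(k**2 + 5*k + 6)
(s_(k+1) − s_k) − t_k = 0

Valid — Δs_k = t_k.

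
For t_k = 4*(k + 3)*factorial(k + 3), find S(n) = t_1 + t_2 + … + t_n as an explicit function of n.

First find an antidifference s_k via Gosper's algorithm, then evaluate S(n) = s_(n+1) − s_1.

S(n) = 4*factorial(n + 4) - 96

Compute t_(k+1)/t_k: get (k + 4)**2/(k + 3).
Gosper form: A/B · C(k+1)/C(k) with A=k + 4, B=1, C=k + 3.
Need (k + 4)·f(k+1) − (1)·f(k) = k + 3.
From deg A=1, deg B=0, deg C=1: d=0.
Coefficient equations give f(k) = 1.
Then R = B(k−1)f/C = 1/(k + 3), so s_k = R(k)·t_k = 4*factorial(k + 3).
s_(k+1) − s_k = 4*(k + 3)*factorial(k + 3) = t_k.
Σ_(k=1)^n t_k = s_(n+1) − s_(1) = (4*factorial(n + 4)) − (96), i.e. 4*factorial(n + 4) - 96.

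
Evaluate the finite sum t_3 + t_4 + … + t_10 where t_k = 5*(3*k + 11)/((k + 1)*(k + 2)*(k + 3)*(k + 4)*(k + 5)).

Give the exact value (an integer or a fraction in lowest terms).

Σ = 55/1638

t_(k+1)/t_k = (k + 1)*(3*k + 14)/((k + 6)*(3*k + 11)).
A = k + 1, B = k + 6, C = k + 11/3.
Solve (k + 1)·f(k+1) − (k + 5)·f(k) = k + 11/3.
deg f ≤ 4 (via 1,1,1).
Solve for f: f(k) = k*(k + 3)*(k**2 + 7*k + 14)/24 (degree 4 ≤ 4).
So s_k = (B(k−1)f/C)·t_k = (k*(k + 3)*(k + 5)*(k**2 + 7*k + 14)/(8*(3*k + 11)))·t_k = 5*k*(k**2 + 7*k + 14)/(8*(k**3 + 7*k**2 + 14*k + 8)).
s_(k+1) − s_k = 5*(3*k + 11)/(k**5 + 15*k**4 + 85*k**3 + 225*k**2 + 274*k + 120) = t_k.
Σ_(k=3)^(10) t_k = s_(11) − s_(3) = 583/936 − (33/56) = 55/1638.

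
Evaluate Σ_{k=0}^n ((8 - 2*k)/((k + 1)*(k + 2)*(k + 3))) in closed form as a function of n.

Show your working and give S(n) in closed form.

The ratio is (k - 3)*(k + 1)/((k - 4)*(k + 4)).
Normal form (A,B,C) = (k + 1, k + 4, k - 4).
f must satisfy (k + 1)·f(k+1) − (k + 3)·f(k) = k - 4.
From deg A=1, deg B=1, deg C=1: d=2.
A polynomial solution: f(k) = -k*(3*k + 13)/4.
Certificate R = B(k−1)f/C = -k*(k + 3)*(3*k + 13)/(4*(k - 4)) gives s_k = k*(3*k + 13)/(2*(k + 1)*(k + 2)).
Verify: 2*(4 - k)/(k**3 + 6*k**2 + 11*k + 6) matches t_k.
Evaluate: s_(n+1) = (3*n**2 + 19*n + 16)/(2*(n**2 + 5*n + 6)); subtract s_(0) = 0 ⇒ S(n) = (3*n**2 + 19*n + 16)/(2*(n**2 + 5*n + 6)).

S(n) = (3*n**2 + 19*n + 16)/(2*(n**2 + 5*n + 6))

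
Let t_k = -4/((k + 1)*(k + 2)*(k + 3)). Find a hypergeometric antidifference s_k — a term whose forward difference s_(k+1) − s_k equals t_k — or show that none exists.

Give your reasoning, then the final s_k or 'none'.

s_k = k*(-k - 3)/((k + 1)*(k + 2))

t_(k+1)/t_k = (k + 1)/(k + 4).
Normal form (A,B,C) = (k + 1, k + 4, 1).
Need (k + 1)·f(k+1) − (k + 3)·f(k) = 1.
d = 2 from the (1,1,0) case.
Coefficient equations give f(k) = k*(k + 3)/4.
R(k) = B(k−1)·f(k)/C(k) = k*(k + 3)**2/4; s_k = R·t_k = k*(-k - 3)/((k + 1)*(k + 2)).
Δs = -4/(k**3 + 6*k**2 + 11*k + 6), as required.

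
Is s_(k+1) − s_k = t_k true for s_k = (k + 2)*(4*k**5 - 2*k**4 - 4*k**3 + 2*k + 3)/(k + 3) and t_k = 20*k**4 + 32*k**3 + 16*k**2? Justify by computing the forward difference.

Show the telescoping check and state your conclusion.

s_(k+1) = (k + 3)*(2*k + 4*(k + 1)**5 - 2*(k + 1)**4 - 4*(k + 1)**3 + 5)/(k + 4)
s_(k+1) − s_k = (20*k**6 + 156*k**5 + 386*k**4 + 380*k**3 + 144*k**2 + 2*k + 3)/(k**2 + 7*k + 12)
(s_(k+1) − s_k) − t_k = (-16*k**5 - 94*k**4 - 116*k**3 - 48*k**2 + 2*k + 3)/(k**2 + 7*k + 12)

Invalid: residual (-16*k**5 - 94*k**4 - 116*k**3 - 48*k**2 + 2*k + 3)/(k**2 + 7*k + 12) ≠ 0.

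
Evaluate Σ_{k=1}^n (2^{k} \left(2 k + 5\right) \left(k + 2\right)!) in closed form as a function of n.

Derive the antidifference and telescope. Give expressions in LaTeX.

The ratio is 2*(k + 3)*(2*k + 7)/(2*k + 5).
Gosper form: A/B · C(k+1)/C(k) with A=2*k + 6, B=1, C=k + 5/2.
f must satisfy (2*k + 6)·f(k+1) − (1)·f(k) = k + 5/2.
d = 0 from the (1,0,1) case.
Match coefficients ⇒ f(k) = 1/2.
Get s_k = R·t_k = 2**k*factorial(k + 2) with R(k) = B(k−1)f(k)/C(k) = 1/(2*k + 5).
s_(k+1) − s_k = 2**k*(2*k + 5)*factorial(k + 2) = t_k.
Evaluate: s_(n+1) = 2**(n + 1)*factorial(n + 3); subtract s_(1) = 12 ⇒ S(n) = 2*2**n*factorial(n + 3) - 12.

S(n) = 2 \cdot 2^{n} \left(n + 3\right)! - 12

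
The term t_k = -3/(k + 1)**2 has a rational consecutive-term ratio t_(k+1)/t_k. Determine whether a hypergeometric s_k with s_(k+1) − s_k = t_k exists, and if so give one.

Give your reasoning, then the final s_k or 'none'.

none (Gosper's algorithm certifies no s_k)

Step 1: r(k) = (k + 1)**2/(k + 2)**2.
A = k**2 + 2*k + 1, B = k**2 + 4*k + 4, C = 1.
f must satisfy (k**2 + 2*k + 1)·f(k+1) − (k**2 + 2*k + 1)·f(k) = 1.
Degrees (2,2,0) ⇒ d ≤ 0.
Generic f = c0 gives residual -1; -1 = 0 cannot hold, so t_k is not Gosper-summable.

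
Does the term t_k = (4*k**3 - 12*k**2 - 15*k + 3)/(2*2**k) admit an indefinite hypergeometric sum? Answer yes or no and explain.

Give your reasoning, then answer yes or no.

Yes. s_k = (-4*k**3 + 3*k - 4)/2**k.

r(k) = (4*k**3 - 27*k - 20)/(2*(4*k**3 - 12*k**2 - 15*k + 3)) after simplifying.
Gosper form: A/B · C(k+1)/C(k) with A=1/2, B=1, C=k**3 - 3*k**2 - 15*k/4 + 3/4.
Solve (1/2)·f(k+1) − (1)·f(k) = k**3 - 3*k**2 - 15*k/4 + 3/4.
deg f ≤ 3 (via 0,0,3).
Coefficient equations give f(k) = -(4*k**3 - 3*k + 4)/2.
So s_k = (B(k−1)f/C)·t_k = (-2*(4*k**3 - 3*k + 4)/(4*k**3 - 12*k**2 - 15*k + 3))·t_k = (-4*k**3 + 3*k - 4)/2**k.
Verify: (4*k**3 - 12*k**2 - 15*k + 3)/(2*2**k) matches t_k.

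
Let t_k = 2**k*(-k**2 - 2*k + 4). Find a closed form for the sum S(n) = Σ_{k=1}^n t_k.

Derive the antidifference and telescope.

S(n) = -2*2**n*n**2 + 6*2**n - 6

Ratio r(k) = 2*(k**2 + 4*k - 1)/(k**2 + 2*k - 4).
Gosper form: A/B · C(k+1)/C(k) with A=2, B=1, C=k**2 + 2*k - 4.
Key eq: (2)·f(k+1) = (1)·f(k) + (k**2 + 2*k - 4).
Degrees (0,0,2) ⇒ d ≤ 2.
Match coefficients ⇒ f(k) = k**2 - 2*k - 2.
So s_k = (B(k−1)f/C)·t_k = ((k**2 - 2*k - 2)/(k**2 + 2*k - 4))·t_k = 2**k*(-k**2 + 2*k + 2).
Check: Δs_k = 2**k*(-k**2 - 2*k + 4). ✓
Telescope: S(n) = s_(n+1) − s_(1) = 2**(n + 1)*(3 - n**2) − (6) = -2*2**n*n**2 + 6*2**n - 6.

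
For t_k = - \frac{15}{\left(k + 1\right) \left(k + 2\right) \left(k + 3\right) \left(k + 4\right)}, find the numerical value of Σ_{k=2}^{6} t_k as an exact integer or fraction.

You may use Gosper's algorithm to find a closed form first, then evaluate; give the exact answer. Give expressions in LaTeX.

The ratio is (k + 1)/(k + 5).
Take A(k)=k + 1, B(k)=k + 5, C(k)=1.
Key eq: (k + 1)·f(k+1) = (k + 4)·f(k) + (1).
Degrees (1,1,0) ⇒ d ≤ 3.
A polynomial solution: f(k) = k*(k**2 + 6*k + 11)/18.
So s_k = (B(k−1)f/C)·t_k = (k*(k + 4)*(k**2 + 6*k + 11)/18)·t_k = 5*k*(-k**2 - 6*k - 11)/(6*(k + 1)*(k + 2)*(k + 3)).
Δs = -15/(k**4 + 10*k**3 + 35*k**2 + 50*k + 24), as required.
Σ_(k=2)^(6) t_k = s_(7) − s_(2) = -119/144 − (-3/4) = -11/144.

Σ = -11/144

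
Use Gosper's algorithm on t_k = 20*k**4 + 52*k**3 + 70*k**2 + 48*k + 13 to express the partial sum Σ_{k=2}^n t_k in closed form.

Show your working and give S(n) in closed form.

S(n) = 4*n**5 + 23*n**4 + 56*n**3 + 72*n**2 + 48*n - 203

Compute t_(k+1)/t_k: get (20*k**4 + 132*k**3 + 346*k**2 + 424*k + 203)/(20*k**4 + 52*k**3 + 70*k**2 + 48*k + 13).
So A=1 and B=1, with C=k**4 + 13*k**3/5 + 7*k**2/2 + 12*k/5 + 13/20.
Need (1)·f(k+1) − (1)·f(k) = k**4 + 13*k**3/5 + 7*k**2/2 + 12*k/5 + 13/20.
Bound: deg f ≤ 5.
Solving with deg f ≤ 5: f(k) = k**2*(4*k**3 + 3*k**2 + 4*k + 2)/20.
Get s_k = R·t_k = k**2*(4*k**3 + 3*k**2 + 4*k + 2) with R(k) = B(k−1)f(k)/C(k) = k**2*(4*k**3 + 3*k**2 + 4*k + 2)/(20*k**4 + 52*k**3 + 70*k**2 + 48*k + 13).
Verify: 20*k**4 + 52*k**3 + 70*k**2 + 48*k + 13 matches t_k.
Evaluate: s_(n+1) = 4*n**5 + 23*n**4 + 56*n**3 + 72*n**2 + 48*n + 13; subtract s_(2) = 216 ⇒ S(n) = 4*n**5 + 23*n**4 + 56*n**3 + 72*n**2 + 48*n - 203.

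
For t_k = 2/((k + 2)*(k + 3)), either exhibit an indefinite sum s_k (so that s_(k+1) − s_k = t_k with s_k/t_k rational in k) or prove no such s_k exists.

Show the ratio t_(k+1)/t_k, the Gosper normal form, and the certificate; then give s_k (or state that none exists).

s_k = k/(k + 2)

t_(k+1)/t_k = (k + 2)/(k + 4).
Take A(k)=k + 2, B(k)=k + 4, C(k)=1.
Solve (k + 2)·f(k+1) − (k + 3)·f(k) = 1.
Degrees (1,1,0) ⇒ d ≤ 1.
A polynomial solution: f(k) = k/2.
R(k) = B(k−1)·f(k)/C(k) = k*(k + 3)/2; s_k = R·t_k = k/(k + 2).
Verify: 2/(k**2 + 5*k + 6) matches t_k.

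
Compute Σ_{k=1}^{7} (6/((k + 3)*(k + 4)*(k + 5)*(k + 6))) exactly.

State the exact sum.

t_(k+1)/t_k = (k + 3)/(k + 7).
Take A(k)=k + 3, B(k)=k + 7, C(k)=1.
Need (k + 3)·f(k+1) − (k + 6)·f(k) = 1.
From deg A=1, deg B=1, deg C=0: d=3.
Match coefficients ⇒ f(k) = k*(k**2 + 12*k + 47)/180.
Certificate R = B(k−1)f/C = k*(k + 6)*(k**2 + 12*k + 47)/180 gives s_k = k*(k**2 + 12*k + 47)/(30*(k + 3)*(k + 4)*(k + 5)).
Verify: 6/(k**4 + 18*k**3 + 119*k**2 + 342*k + 360) matches t_k.
Σ_(k=1)^(7) t_k = s_(8) − s_(1) = 23/715 − (1/60) = 133/8580.

Σ = 133/8580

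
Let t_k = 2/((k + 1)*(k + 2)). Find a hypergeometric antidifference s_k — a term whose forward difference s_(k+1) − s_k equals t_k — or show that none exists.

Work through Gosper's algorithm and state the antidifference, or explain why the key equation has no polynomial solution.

t_(k+1)/t_k = (k + 1)/(k + 3).
Factor: A=k + 1; B=k + 3; C=1.
Key eq: (k + 1)·f(k+1) = (k + 2)·f(k) + (1).
deg f ≤ 1 (via 1,1,0).
Match coefficients ⇒ f(k) = k.
So s_k = (B(k−1)f/C)·t_k = (k*(k + 2))·t_k = 2*k/(k + 1).
Δs = 2/(k**2 + 3*k + 2), as required.

s_k = 2*k/(k + 1)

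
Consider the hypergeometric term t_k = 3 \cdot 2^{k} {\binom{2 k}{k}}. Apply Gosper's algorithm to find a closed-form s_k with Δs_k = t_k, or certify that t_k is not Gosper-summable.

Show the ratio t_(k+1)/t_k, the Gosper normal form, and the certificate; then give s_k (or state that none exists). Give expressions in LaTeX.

none (Gosper's algorithm certifies no s_k)

Compute t_(k+1)/t_k: get 4*(2*k + 1)/(k + 1).
Gosper form: A/B · C(k+1)/C(k) with A=8*k + 4, B=k + 1, C=1.
Key eq: (8*k + 4)·f(k+1) = (k)·f(k) + (1).
Degrees (1,1,0) ⇒ d ≤ -1.
Bound -1 < 0, so the key equation has no polynomial solution.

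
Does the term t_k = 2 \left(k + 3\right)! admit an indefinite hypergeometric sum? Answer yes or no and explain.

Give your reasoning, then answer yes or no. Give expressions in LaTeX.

No. Not Gosper-summable.

r(k) = k + 4 after simplifying.
A = k + 4, B = 1, C = 1.
Solve (k + 4)·f(k+1) − (1)·f(k) = 1.
deg f ≤ -1 (via 1,0,0).
Negative degree bound (-1): no f exists, t_k not Gosper-summable.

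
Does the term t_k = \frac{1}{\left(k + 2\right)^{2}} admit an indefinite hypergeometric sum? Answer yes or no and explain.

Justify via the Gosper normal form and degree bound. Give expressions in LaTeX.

Compute t_(k+1)/t_k: get (k + 2)**2/(k + 3)**2.
Gosper form: A/B · C(k+1)/C(k) with A=k**2 + 4*k + 4, B=k**2 + 6*k + 9, C=1.
f must satisfy (k**2 + 4*k + 4)·f(k+1) − (k**2 + 4*k + 4)·f(k) = 1.
Degrees (2,2,0) ⇒ d ≤ 0.
Write f(k) = c0. Then LHS − RHS = -1, requiring -1 = 0: contradictory. No certificate.

No — the linear system for f has no solution.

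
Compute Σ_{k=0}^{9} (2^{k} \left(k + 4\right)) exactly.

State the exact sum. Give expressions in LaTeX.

r(k) = 2*(k + 5)/(k + 4) after simplifying.
Factor: A=2; B=1; C=k + 4.
Need (2)·f(k+1) − (1)·f(k) = k + 4.
From deg A=0, deg B=0, deg C=1: d=1.
Match coefficients ⇒ f(k) = k + 2.
Then R = B(k−1)f/C = (k + 2)/(k + 4), so s_k = R(k)·t_k = 2**k*(k + 2).
Δs = 2**k*(k + 4), as required.
Σ_(k=0)^(9) t_k = s_(10) − s_(0) = 12288 − (2) = 12286.

Σ = 12286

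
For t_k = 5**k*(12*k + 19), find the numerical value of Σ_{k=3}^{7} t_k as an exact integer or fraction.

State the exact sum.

The ratio is 5*(12*k + 31)/(12*k + 19).
A = 5, B = 1, C = k + 19/12.
Key eq: (5)·f(k+1) = (1)·f(k) + (k + 19/12).
d = 1 from the (0,0,1) case.
Match coefficients ⇒ f(k) = (3*k + 1)/12.
Then R = B(k−1)f/C = (3*k + 1)/(12*k + 19), so s_k = R(k)·t_k = 5**k*(3*k + 1).
s_(k+1) − s_k = 5**k*(12*k + 19) = t_k.
Σ_(k=3)^(7) t_k = s_(8) − s_(3) = 9765625 − (1250) = 9764375.

Σ = 9764375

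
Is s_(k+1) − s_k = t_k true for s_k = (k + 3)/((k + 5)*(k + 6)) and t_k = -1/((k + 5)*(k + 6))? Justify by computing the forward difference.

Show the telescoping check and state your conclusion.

Invalid: residual 6/(k**3 + 18*k**2 + 107*k + 210) ≠ 0.

s_(k+1) = (k + 4)/((k + 6)*(k + 7))
s_(k+1) − s_k = (-k - 1)/(k**3 + 18*k**2 + 107*k + 210)
(s_(k+1) − s_k) − t_k = 6/(k**3 + 18*k**2 + 107*k + 210)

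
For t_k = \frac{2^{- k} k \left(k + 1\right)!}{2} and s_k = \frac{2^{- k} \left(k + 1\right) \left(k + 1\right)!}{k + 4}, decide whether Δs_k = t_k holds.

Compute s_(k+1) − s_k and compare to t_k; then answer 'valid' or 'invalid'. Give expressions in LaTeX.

Invalid: residual - \frac{3 \cdot 2^{- k} \left(k^{2} + 4 k - 2\right) \left(k + 1\right)!}{2 \left(k + 4\right) \left(k + 5\right)} ≠ 0.

s_(k+1) = (k + 2)*factorial(k + 2)/(2*2**k*(k + 5))
s_(k+1) − s_k = (k**3 + 6*k**2 + 8*k + 6)*factorial(k + 1)/(2*2**k*(k + 4)*(k + 5))
(s_(k+1) − s_k) − t_k = -3*(k**2 + 4*k - 2)*factorial(k + 1)/(2*2**k*(k + 4)*(k + 5))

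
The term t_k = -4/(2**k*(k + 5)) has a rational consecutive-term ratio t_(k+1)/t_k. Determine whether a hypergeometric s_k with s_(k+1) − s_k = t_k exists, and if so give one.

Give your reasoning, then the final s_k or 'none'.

Ratio r(k) = (k + 5)/(2*(k + 6)).
Gosper form: A/B · C(k+1)/C(k) with A=k/2 + 5/2, B=k + 6, C=1.
Set up (k/2 + 5/2)·f(k+1) − (k + 5)·f(k) − (1) = 0.
Degrees (1,1,0) ⇒ d ≤ -1.
Negative degree bound (-1): no f exists, t_k not Gosper-summable.

none — t_k is not Gosper-summable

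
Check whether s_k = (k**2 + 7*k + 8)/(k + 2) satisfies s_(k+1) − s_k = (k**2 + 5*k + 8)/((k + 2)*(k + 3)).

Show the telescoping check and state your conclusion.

s_(k+1) = (k**2 + 9*k + 16)/(k + 3)
s_(k+1) − s_k = (k**2 + 5*k + 8)/(k**2 + 5*k + 6)
(s_(k+1) − s_k) − t_k = 0

Valid — Δs_k = t_k.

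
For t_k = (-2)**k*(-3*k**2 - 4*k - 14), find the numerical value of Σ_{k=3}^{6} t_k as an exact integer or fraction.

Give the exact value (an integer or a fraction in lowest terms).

Σ = -6680

t_(k+1)/t_k = 2*(-3*k**2 - 10*k - 21)/(3*k**2 + 4*k + 14).
So A=-2 and B=1, with C=k**2 + 4*k/3 + 14/3.
Solve (-2)·f(k+1) − (1)·f(k) = k**2 + 4*k/3 + 14/3.
From deg A=0, deg B=0, deg C=2: d=2.
Coefficient equations give f(k) = -(k**2 + 4)/3.
Get s_k = R·t_k = (-2)**k*(k**2 + 4) with R(k) = B(k−1)f(k)/C(k) = -(k**2 + 4)/(3*k**2 + 4*k + 14).
Check: Δs_k = (-2)**k*(-3*k**2 - 4*k - 14). ✓
Telescoping: Σ = s_(7) − s_(3) = -6784 − (-104) = -6680.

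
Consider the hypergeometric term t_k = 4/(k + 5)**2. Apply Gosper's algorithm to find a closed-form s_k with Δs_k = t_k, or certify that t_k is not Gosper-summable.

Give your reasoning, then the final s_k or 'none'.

none (Gosper's algorithm certifies no s_k)

t_(k+1)/t_k = (k + 5)**2/(k + 6)**2.
Normal form (A,B,C) = (k**2 + 10*k + 25, k**2 + 12*k + 36, 1).
f must satisfy (k**2 + 10*k + 25)·f(k+1) − (k**2 + 10*k + 25)·f(k) = 1.
From deg A=2, deg B=2, deg C=0: d=0.
Write f(k) = c0. Then LHS − RHS = -1, requiring -1 = 0: contradictory. No certificate.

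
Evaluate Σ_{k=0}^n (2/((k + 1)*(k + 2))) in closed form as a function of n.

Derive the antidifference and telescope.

t_(k+1)/t_k = (k + 1)/(k + 3).
So A=k + 1 and B=k + 3, with C=1.
Need (k + 1)·f(k+1) − (k + 2)·f(k) = 1.
d = 1 from the (1,1,0) case.
Solve for f: f(k) = k (degree 1 ≤ 1).
R(k) = B(k−1)·f(k)/C(k) = k*(k + 2); s_k = R·t_k = 2*k/(k + 1).
Δs = 2/(k**2 + 3*k + 2), as required.
Evaluate: s_(n+1) = 2*(n + 1)/(n + 2); subtract s_(0) = 0 ⇒ S(n) = 2*(n + 1)/(n + 2).

S(n) = 2*(n + 1)/(n + 2)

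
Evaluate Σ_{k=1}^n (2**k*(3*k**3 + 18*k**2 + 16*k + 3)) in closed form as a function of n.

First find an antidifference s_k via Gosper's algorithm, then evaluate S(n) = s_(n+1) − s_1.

S(n) = 6*2**n*n**3 + 18*2**n*n**2 + 14*2**n*n + 4*2**n - 4

Step 1: r(k) = 2*(3*k**3 + 27*k**2 + 61*k + 40)/(3*k**3 + 18*k**2 + 16*k + 3).
Normal form (A,B,C) = (2, 1, k**3 + 6*k**2 + 16*k/3 + 1).
Need (2)·f(k+1) − (1)·f(k) = k**3 + 6*k**2 + 16*k/3 + 1.
deg f ≤ 3 (via 0,0,3).
Match coefficients ⇒ f(k) = (k + 1)*(3*k**2 - 3*k + 1)/3.
Then R = B(k−1)f/C = (k + 1)*(3*k**2 - 3*k + 1)/(3*k**3 + 18*k**2 + 16*k + 3), so s_k = R(k)·t_k = 2**k*(3*k**3 - 2*k + 1).
s_(k+1) − s_k = 2**k*(3*k**3 + 18*k**2 + 16*k + 3) = t_k.
s_(n+1) = 2**(n + 1)*(3*n**3 + 9*n**2 + 7*n + 2) and s_(1) = 4, so S(n) = 6*2**n*n**3 + 18*2**n*n**2 + 14*2**n*n + 4*2**n - 4.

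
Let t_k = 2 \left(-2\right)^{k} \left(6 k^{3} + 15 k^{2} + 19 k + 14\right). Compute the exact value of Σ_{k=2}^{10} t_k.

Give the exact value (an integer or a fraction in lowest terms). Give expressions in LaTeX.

Σ = 11452608

r(k) = 2*(-6*k**3 - 33*k**2 - 67*k - 54)/(6*k**3 + 15*k**2 + 19*k + 14) after simplifying.
So A=-2 and B=1, with C=k**3 + 5*k**2/2 + 19*k/6 + 7/3.
Set up (-2)·f(k+1) − (1)·f(k) − (k**3 + 5*k**2/2 + 19*k/6 + 7/3) = 0.
deg f ≤ 3 (via 0,0,3).
A polynomial solution: f(k) = -(k + 1)*(2*k**2 - k + 2)/6.
R(k) = B(k−1)·f(k)/C(k) = -(k + 1)*(2*k**2 - k + 2)/(6*k**3 + 15*k**2 + 19*k + 14); s_k = R·t_k = (-2)**(k + 1)*(2*k**3 + k**2 + k + 2).
s_(k+1) − s_k = 2*(-2)**k*(6*k**3 + 15*k**2 + 19*k + 14) = t_k.
Evaluate s at k=11 and k=2: 11452416 and -192; difference 11452608.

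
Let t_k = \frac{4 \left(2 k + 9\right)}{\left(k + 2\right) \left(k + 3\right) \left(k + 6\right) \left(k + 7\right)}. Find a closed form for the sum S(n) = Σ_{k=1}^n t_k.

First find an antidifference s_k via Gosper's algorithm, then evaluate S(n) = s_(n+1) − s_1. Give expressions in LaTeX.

Ratio r(k) = (k + 2)*(k + 6)*(2*k + 11)/((k + 4)*(k + 8)*(2*k + 9)).
Factor: A=k + 2; B=k + 8; C=k**3 + 27*k**2/2 + 121*k/2 + 90.
Set up (k + 2)·f(k+1) − (k + 7)·f(k) − (k**3 + 27*k**2/2 + 121*k/2 + 90) = 0.
From deg A=1, deg B=1, deg C=3: d=5.
A polynomial solution: f(k) = k*(k + 3)*(k + 4)*(k + 5)*(k + 8)/24.
R(k) = B(k−1)·f(k)/C(k) = k*(k + 3)*(k + 7)*(k + 8)/(12*(2*k + 9)); s_k = R·t_k = k*(k + 8)/(3*(k**2 + 8*k + 12)).
Verify: 4*(2*k + 9)/(k**4 + 18*k**3 + 113*k**2 + 288*k + 252) matches t_k.
s_(n+1) = (n**2 + 10*n + 9)/(3*(n**2 + 10*n + 21)) and s_(1) = 1/7, so S(n) = 4*n*(n + 10)/(21*(n**2 + 10*n + 21)).

S(n) = \frac{4 n \left(n + 10\right)}{21 \left(n^{2} + 10 n + 21\right)}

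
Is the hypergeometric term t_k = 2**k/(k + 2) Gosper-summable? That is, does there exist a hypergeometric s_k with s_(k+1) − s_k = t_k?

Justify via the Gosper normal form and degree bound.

No — negative degree bound, so no certificate f.

r(k) = 2*(k + 2)/(k + 3) after simplifying.
Take A(k)=2*k + 4, B(k)=k + 3, C(k)=1.
f must satisfy (2*k + 4)·f(k+1) − (k + 2)·f(k) = 1.
Bound: deg f ≤ -1.
Negative degree bound (-1): no f exists, t_k not Gosper-summable.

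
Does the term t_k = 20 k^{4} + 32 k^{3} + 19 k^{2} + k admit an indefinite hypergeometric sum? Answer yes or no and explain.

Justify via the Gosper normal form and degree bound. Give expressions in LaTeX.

Yes. s_k = k \left(4 k^{4} - 2 k^{3} - 3 k^{2} - k + 2\right).

Compute t_(k+1)/t_k: get (20*k**4 + 112*k**3 + 235*k**2 + 215*k + 72)/(k*(20*k**3 + 32*k**2 + 19*k + 1)).
A = 1, B = 1, C = k**4 + 8*k**3/5 + 19*k**2/20 + k/20.
Key eq: (1)·f(k+1) = (1)·f(k) + (k**4 + 8*k**3/5 + 19*k**2/20 + k/20).
deg f ≤ 5 (via 0,0,4).
Solve for f: f(k) = k*(k - 1)*(4*k**3 + 2*k**2 - k - 2)/20 (degree 5 ≤ 5).
So s_k = (B(k−1)f/C)·t_k = ((k - 1)*(4*k**3 + 2*k**2 - k - 2)/(20*k**3 + 32*k**2 + 19*k + 1))·t_k = k*(4*k**4 - 2*k**3 - 3*k**2 - k + 2).
Check: Δs_k = k*(20*k**3 + 32*k**2 + 19*k + 1). ✓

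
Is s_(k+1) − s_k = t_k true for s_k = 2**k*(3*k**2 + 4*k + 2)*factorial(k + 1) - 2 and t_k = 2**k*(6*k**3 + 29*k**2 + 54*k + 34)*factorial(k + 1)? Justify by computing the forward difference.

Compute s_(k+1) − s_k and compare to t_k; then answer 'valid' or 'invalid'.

s_(k+1) = 2**(k + 1)*(4*k + 3*(k + 1)**2 + 6)*factorial(k + 2) - 2
s_(k+1) − s_k = 2**k*(6*k**3 + 29*k**2 + 54*k + 34)*factorial(k + 1)
(s_(k+1) − s_k) − t_k = 0

Valid: the claim telescopes to t_k.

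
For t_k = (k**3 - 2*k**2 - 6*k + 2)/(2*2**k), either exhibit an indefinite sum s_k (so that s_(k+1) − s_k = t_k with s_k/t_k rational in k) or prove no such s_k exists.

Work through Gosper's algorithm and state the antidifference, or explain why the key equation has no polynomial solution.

Compute t_(k+1)/t_k: get (k**3 + k**2 - 7*k - 5)/(2*(k**3 - 2*k**2 - 6*k + 2)).
So A=1/2 and B=1, with C=k**3 - 2*k**2 - 6*k + 2.
Need (1/2)·f(k+1) − (1)·f(k) = k**3 - 2*k**2 - 6*k + 2.
deg f ≤ 3 (via 0,0,3).
A polynomial solution: f(k) = -2*(k**3 + k**2 - k + 3).
So s_k = (B(k−1)f/C)·t_k = (-2*(k**3 + k**2 - k + 3)/(k**3 - 2*k**2 - 6*k + 2))·t_k = (-k**3 - k**2 + k - 3)/2**k.
Verify: (k**3 - 2*k**2 - 6*k + 2)/(2*2**k) matches t_k.

s_k = (-k**3 - k**2 + k - 3)/2**k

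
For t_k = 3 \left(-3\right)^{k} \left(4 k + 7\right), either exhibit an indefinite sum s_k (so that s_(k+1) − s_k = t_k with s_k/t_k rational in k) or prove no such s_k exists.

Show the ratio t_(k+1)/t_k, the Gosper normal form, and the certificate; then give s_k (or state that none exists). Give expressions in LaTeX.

r(k) = 3*(-4*k - 11)/(4*k + 7) after simplifying.
Gosper form: A/B · C(k+1)/C(k) with A=-3, B=1, C=k + 7/4.
f must satisfy (-3)·f(k+1) − (1)·f(k) = k + 7/4.
d = 1 from the (0,0,1) case.
A polynomial solution: f(k) = -(k + 1)/4.
Certificate R = B(k−1)f/C = -(k + 1)/(4*k + 7) gives s_k = (-3)**(k + 1)*(k + 1).
s_(k+1) − s_k = 3*(-3)**k*(4*k + 7) = t_k.

s_k = \left(-3\right)^{k + 1} \left(k + 1\right)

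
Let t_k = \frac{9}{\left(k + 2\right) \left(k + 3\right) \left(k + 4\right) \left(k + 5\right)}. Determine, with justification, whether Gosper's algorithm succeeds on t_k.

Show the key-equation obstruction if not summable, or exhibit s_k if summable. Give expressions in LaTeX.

Yes. s_k = \frac{k \left(k^{2} + 9 k + 26\right)}{8 \left(k + 2\right) \left(k + 3\right) \left(k + 4\right)}.

Ratio r(k) = (k + 2)/(k + 6).
So A=k + 2 and B=k + 6, with C=1.
Set up (k + 2)·f(k+1) − (k + 5)·f(k) − (1) = 0.
Degrees (1,1,0) ⇒ d ≤ 3.
Solve for f: f(k) = k*(k**2 + 9*k + 26)/72 (degree 3 ≤ 3).
R(k) = B(k−1)·f(k)/C(k) = k*(k + 5)*(k**2 + 9*k + 26)/72; s_k = R·t_k = k*(k**2 + 9*k + 26)/(8*(k + 2)*(k + 3)*(k + 4)).
Δs = 9/(k**4 + 14*k**3 + 71*k**2 + 154*k + 120), as required.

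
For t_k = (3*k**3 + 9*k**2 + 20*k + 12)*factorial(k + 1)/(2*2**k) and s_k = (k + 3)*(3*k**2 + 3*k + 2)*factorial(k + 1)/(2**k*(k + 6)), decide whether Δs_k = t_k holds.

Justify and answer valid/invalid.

Invalid: residual -3*(3*k**4 + 27*k**3 + 68*k**2 + 126*k + 68)*factorial(k + 1)/(2*2**k*(k + 6)*(k + 7)) ≠ 0.

s_(k+1) = (k + 4)*(3*k**2 + 9*k + 8)*factorial(k + 2)/(2*2**k*(k + 7))
s_(k+1) − s_k = (3*k**5 + 39*k**4 + 182*k**3 + 446*k**2 + 618*k + 300)*factorial(k + 1)/(2*2**k*(k + 6)*(k + 7))
(s_(k+1) − s_k) − t_k = -3*(3*k**4 + 27*k**3 + 68*k**2 + 126*k + 68)*factorial(k + 1)/(2*2**k*(k + 6)*(k + 7))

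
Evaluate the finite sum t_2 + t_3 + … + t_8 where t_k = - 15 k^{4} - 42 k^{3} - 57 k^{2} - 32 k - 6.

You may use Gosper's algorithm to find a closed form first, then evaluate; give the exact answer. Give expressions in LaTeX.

t_(k+1)/t_k = (15*k**4 + 102*k**3 + 273*k**2 + 332*k + 152)/(15*k**4 + 42*k**3 + 57*k**2 + 32*k + 6).
Factor: A=1; B=1; C=k**4 + 14*k**3/5 + 19*k**2/5 + 32*k/15 + 2/5.
Key eq: (1)·f(k+1) = (1)·f(k) + (k**4 + 14*k**3/5 + 19*k**2/5 + 32*k/15 + 2/5).
d = 5 from the (0,0,4) case.
Coefficient equations give f(k) = k*(3*k**4 + 3*k**3 + 3*k**2 - 2*k - 1)/15.
So s_k = (B(k−1)f/C)·t_k = (k*(3*k**4 + 3*k**3 + 3*k**2 - 2*k - 1)/(15*k**4 + 42*k**3 + 57*k**2 + 32*k + 6))·t_k = k*(-3*k**4 - 3*k**3 - 3*k**2 + 2*k + 1).
Verify: -15*k**4 - 42*k**3 - 57*k**2 - 32*k - 6 matches t_k.
Σ_(k=2)^(8) t_k = s_(9) − s_(2) = -198846 − (-158) = -198688.

Σ = -198688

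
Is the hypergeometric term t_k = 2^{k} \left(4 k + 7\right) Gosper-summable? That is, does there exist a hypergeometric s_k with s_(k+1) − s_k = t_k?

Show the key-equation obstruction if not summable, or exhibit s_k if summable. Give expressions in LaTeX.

Yes. s_k = 2^{k} \left(4 k - 1\right).

Compute t_(k+1)/t_k: get 2*(4*k + 11)/(4*k + 7).
Take A(k)=2, B(k)=1, C(k)=k + 7/4.
Solve (2)·f(k+1) − (1)·f(k) = k + 7/4.
Bound: deg f ≤ 1.
Solve for f: f(k) = (4*k - 1)/4 (degree 1 ≤ 1).
Then R = B(k−1)f/C = (4*k - 1)/(4*k + 7), so s_k = R(k)·t_k = 2**k*(4*k - 1).
Δs = 2**k*(4*k + 7), as required.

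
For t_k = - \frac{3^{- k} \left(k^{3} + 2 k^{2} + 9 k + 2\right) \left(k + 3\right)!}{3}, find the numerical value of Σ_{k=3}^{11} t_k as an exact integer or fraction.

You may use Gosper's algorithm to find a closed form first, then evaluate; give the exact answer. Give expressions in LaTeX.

r(k) = (k**4 + 9*k**3 + 36*k**2 + 78*k + 56)/(3*(k**3 + 2*k**2 + 9*k + 2)) after simplifying.
Normal form (A,B,C) = (k/3 + 4/3, 1, k**3 + 2*k**2 + 9*k + 2).
Solve (k/3 + 4/3)·f(k+1) − (1)·f(k) = k**3 + 2*k**2 + 9*k + 2.
deg f ≤ 2 (via 1,0,3).
Coefficient equations give f(k) = 3*(k**2 - k + 2).
So s_k = (B(k−1)f/C)·t_k = (3*(k**2 - k + 2)/(k**3 + 2*k**2 + 9*k + 2))·t_k = -(k**2 - k + 2)*factorial(k + 3)/3**k.
Δs = -(k**3 + 2*k**2 + 9*k + 2)*factorial(k + 3)/(3*3**k), as required.
Telescoping: Σ = s_(12) − s_(3) = -240368128000/729 − (-640/3) = -240367972480/729.

Σ = -240367972480/729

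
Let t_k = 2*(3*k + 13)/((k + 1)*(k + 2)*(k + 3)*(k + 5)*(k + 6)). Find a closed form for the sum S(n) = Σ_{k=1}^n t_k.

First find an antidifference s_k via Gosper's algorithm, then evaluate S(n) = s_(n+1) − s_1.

S(n) = n*(n**2 + 11*n + 36)/(18*(n**3 + 11*n**2 + 36*n + 36))

r(k) = (k + 1)*(k + 5)*(3*k + 16)/((k + 4)*(k + 7)*(3*k + 13)) after simplifying.
So A=k + 1 and B=k + 7, with C=k**2 + 25*k/3 + 52/3.
Set up (k + 1)·f(k+1) − (k + 6)·f(k) − (k**2 + 25*k/3 + 52/3) = 0.
Bound: deg f ≤ 5.
A polynomial solution: f(k) = k*(k + 3)*(k + 4)*(k**2 + 8*k + 17)/30.
Certificate R = B(k−1)f/C = k*(k + 3)*(k + 6)*(k**2 + 8*k + 17)/(10*(3*k + 13)) gives s_k = k*(k**2 + 8*k + 17)/(5*(k**3 + 8*k**2 + 17*k + 10)).
Δs = 2*(3*k + 13)/(k**5 + 17*k**4 + 107*k**3 + 307*k**2 + 396*k + 180), as required.
s_(n+1) = (n**3 + 11*n**2 + 36*n + 26)/(5*(n**3 + 11*n**2 + 36*n + 36)) and s_(1) = 13/90, so S(n) = n*(n**2 + 11*n + 36)/(18*(n**3 + 11*n**2 + 36*n + 36)).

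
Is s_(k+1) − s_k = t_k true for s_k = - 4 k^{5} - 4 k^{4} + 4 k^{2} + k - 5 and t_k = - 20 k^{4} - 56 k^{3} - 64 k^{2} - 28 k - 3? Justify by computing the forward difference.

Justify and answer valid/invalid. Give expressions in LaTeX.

s_(k+1) = k - 4*(k + 1)**5 - 4*(k + 1)**4 + 4*(k + 1)**2 - 4
s_(k+1) − s_k = -20*k**4 - 56*k**3 - 64*k**2 - 28*k - 3
(s_(k+1) − s_k) − t_k = 0

Valid — Δs_k = t_k.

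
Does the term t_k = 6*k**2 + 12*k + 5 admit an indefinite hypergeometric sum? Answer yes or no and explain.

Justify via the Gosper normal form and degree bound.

t_(k+1)/t_k = (6*k**2 + 24*k + 23)/(6*k**2 + 12*k + 5).
Normal form (A,B,C) = (1, 1, k**2 + 2*k + 5/6).
Key eq: (1)·f(k+1) = (1)·f(k) + (k**2 + 2*k + 5/6).
From deg A=0, deg B=0, deg C=2: d=3.
Coefficient equations give f(k) = k**2*(2*k + 3)/6.
R(k) = B(k−1)·f(k)/C(k) = k**2*(2*k + 3)/(6*k**2 + 12*k + 5); s_k = R·t_k = k**2*(2*k + 3).
Check: Δs_k = 6*k**2 + 12*k + 5. ✓

Yes. s_k = k**2*(2*k + 3).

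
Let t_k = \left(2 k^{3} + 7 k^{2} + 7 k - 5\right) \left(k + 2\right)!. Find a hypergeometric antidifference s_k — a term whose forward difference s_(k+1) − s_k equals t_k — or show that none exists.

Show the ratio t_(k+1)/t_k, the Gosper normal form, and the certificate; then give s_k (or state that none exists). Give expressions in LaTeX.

s_k = \left(2 k^{2} - k - 4\right) \left(k + 2\right)!

Step 1: r(k) = (2*k**4 + 19*k**3 + 66*k**2 + 92*k + 33)/(2*k**3 + 7*k**2 + 7*k - 5).
A = k + 3, B = 1, C = k**3 + 7*k**2/2 + 7*k/2 - 5/2.
f must satisfy (k + 3)·f(k+1) − (1)·f(k) = k**3 + 7*k**2/2 + 7*k/2 - 5/2.
deg f ≤ 2 (via 1,0,3).
Match coefficients ⇒ f(k) = (2*k**2 - k - 4)/2.
So s_k = (B(k−1)f/C)·t_k = ((2*k**2 - k - 4)/(2*k**3 + 7*k**2 + 7*k - 5))·t_k = (2*k**2 - k - 4)*factorial(k + 2).
Δs = (2*k**3 + 7*k**2 + 7*k - 5)*factorial(k + 2), as required.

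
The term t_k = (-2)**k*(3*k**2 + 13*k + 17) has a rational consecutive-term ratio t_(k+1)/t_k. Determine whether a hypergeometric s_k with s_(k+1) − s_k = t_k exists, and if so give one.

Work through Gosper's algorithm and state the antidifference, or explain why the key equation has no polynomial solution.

s_k = (-2)**k*(-k**2 - 3*k - 3)

t_(k+1)/t_k = 2*(-3*k**2 - 19*k - 33)/(3*k**2 + 13*k + 17).
Take A(k)=-2, B(k)=1, C(k)=k**2 + 13*k/3 + 17/3.
Solve (-2)·f(k+1) − (1)·f(k) = k**2 + 13*k/3 + 17/3.
Bound: deg f ≤ 2.
Coefficient equations give f(k) = -(k**2 + 3*k + 3)/3.
Certificate R = B(k−1)f/C = -(k**2 + 3*k + 3)/(3*k**2 + 13*k + 17) gives s_k = (-2)**k*(-k**2 - 3*k - 3).
Verify: (-2)**k*(3*k**2 + 13*k + 17) matches t_k.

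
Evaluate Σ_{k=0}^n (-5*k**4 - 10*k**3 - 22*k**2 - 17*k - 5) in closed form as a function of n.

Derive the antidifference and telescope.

Step 1: r(k) = (5*k**4 + 30*k**3 + 82*k**2 + 111*k + 59)/(5*k**4 + 10*k**3 + 22*k**2 + 17*k + 5).
A = 1, B = 1, C = k**4 + 2*k**3 + 22*k**2/5 + 17*k/5 + 1.
Set up (1)·f(k+1) − (1)·f(k) − (k**4 + 2*k**3 + 22*k**2/5 + 17*k/5 + 1) = 0.
From deg A=0, deg B=0, deg C=4: d=5.
Solve for f: f(k) = k**3*(k**2 + 4)/5 (degree 5 ≤ 5).
So s_k = (B(k−1)f/C)·t_k = (k**3*(k**2 + 4)/(5*k**4 + 10*k**3 + 22*k**2 + 17*k + 5))·t_k = k**3*(-k**2 - 4).
Check: Δs_k = k**3*(k**2 + 4) - (k + 1)**3*((k + 1)**2 + 4). ✓
Telescope: S(n) = s_(n+1) − s_(0) = -n**5 - 5*n**4 - 14*n**3 - 22*n**2 - 17*n - 5 − (0) = -n**5 - 5*n**4 - 14*n**3 - 22*n**2 - 17*n - 5.

S(n) = -n**5 - 5*n**4 - 14*n**3 - 22*n**2 - 17*n - 5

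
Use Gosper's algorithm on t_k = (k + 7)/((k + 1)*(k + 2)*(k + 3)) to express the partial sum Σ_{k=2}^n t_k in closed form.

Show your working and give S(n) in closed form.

Ratio r(k) = (k + 1)*(k + 8)/((k + 4)*(k + 7)).
Normal form (A,B,C) = (k + 1, k + 4, k + 7).
Key eq: (k + 1)·f(k+1) = (k + 3)·f(k) + (k + 7).
deg f ≤ 2 (via 1,1,1).
Match coefficients ⇒ f(k) = k*(2*k + 5).
Get s_k = R·t_k = k*(2*k + 5)/((k + 1)*(k + 2)) with R(k) = B(k−1)f(k)/C(k) = k*(k + 3)*(2*k + 5)/(k + 7).
Δs = (k + 7)/(k**3 + 6*k**2 + 11*k + 6), as required.
s_(n+1) = (2*n**2 + 9*n + 7)/(n**2 + 5*n + 6) and s_(2) = 3/2, so S(n) = (n**2 + 3*n - 4)/(2*(n**2 + 5*n + 6)).

S(n) = (n**2 + 3*n - 4)/(2*(n**2 + 5*n + 6))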